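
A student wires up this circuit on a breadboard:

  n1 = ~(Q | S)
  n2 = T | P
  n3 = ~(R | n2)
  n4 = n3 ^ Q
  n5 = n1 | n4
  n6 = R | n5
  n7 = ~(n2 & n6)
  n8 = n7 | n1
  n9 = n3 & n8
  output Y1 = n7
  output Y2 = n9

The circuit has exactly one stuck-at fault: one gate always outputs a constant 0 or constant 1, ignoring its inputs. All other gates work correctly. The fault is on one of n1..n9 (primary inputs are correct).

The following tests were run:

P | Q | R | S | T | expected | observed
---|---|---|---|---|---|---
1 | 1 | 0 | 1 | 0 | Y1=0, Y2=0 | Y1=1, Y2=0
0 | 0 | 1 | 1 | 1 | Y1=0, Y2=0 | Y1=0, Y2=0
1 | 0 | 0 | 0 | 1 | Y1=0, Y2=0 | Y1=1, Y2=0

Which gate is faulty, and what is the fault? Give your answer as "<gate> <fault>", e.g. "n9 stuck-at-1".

Fault-free values for test 1 (P=1, Q=1, R=0, S=1, T=0): n1=0, n2=1, n3=0, n4=1, n5=1, n6=1, n7=0, n8=0, n9=0, giving Y1=0, Y2=0. Observed Y1=1, Y2=0.
Test 1: faults giving observed Y1=1, Y2=0 are {n4 stuck-at-0, n5 stuck-at-0, n6 stuck-at-0, n7 stuck-at-1}.
Test 2 (P=0, Q=0, R=1, S=1, T=1): fault-free n1=0, n2=1, n3=0, n4=0, n5=0, n6=1, n7=0, n8=0, n9=0 → Y1=0, Y2=0; observed Y1=0, Y2=0. Eliminates n6 stuck-at-0, n7 stuck-at-1.
Test 3 (P=1, Q=0, R=0, S=0, T=1): fault-free n1=1, n2=1, n3=0, n4=0, n5=1, n6=1, n7=0, n8=1, n9=0 → Y1=0, Y2=0; observed Y1=1, Y2=0. Eliminates n4 stuck-at-0.
Only n5 stuck-at-0 is consistent with every test.

n5 stuck-at-0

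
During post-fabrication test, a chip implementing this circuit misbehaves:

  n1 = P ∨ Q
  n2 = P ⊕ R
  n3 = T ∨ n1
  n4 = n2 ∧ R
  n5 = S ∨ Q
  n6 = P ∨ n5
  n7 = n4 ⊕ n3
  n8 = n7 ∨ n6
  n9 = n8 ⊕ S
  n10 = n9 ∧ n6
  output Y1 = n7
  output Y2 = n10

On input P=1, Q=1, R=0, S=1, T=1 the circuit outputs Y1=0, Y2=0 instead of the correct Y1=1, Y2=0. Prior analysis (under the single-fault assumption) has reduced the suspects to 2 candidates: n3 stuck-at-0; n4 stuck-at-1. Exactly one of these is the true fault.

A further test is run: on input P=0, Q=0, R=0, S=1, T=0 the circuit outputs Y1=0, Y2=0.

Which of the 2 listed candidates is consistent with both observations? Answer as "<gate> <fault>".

n3 stuck-at-0

Evaluate each candidate on input P=0, Q=0, R=0, S=1, T=0:
  n3 stuck-at-0: n1=0, n2=0, n3=0 [stuck-at-0], n4=0, n5=1, n6=1, n7=0, n8=1, n9=0, n10=0 → Y1=0, Y2=0 — matches
  n4 stuck-at-1: n1=0, n2=0, n3=0, n4=1 [stuck-at-1], n5=1, n6=1, n7=1, n8=1, n9=0, n10=0 → Y1=1, Y2=0 — eliminated
Only n3 stuck-at-0 reproduces the observed Y1=0, Y2=0.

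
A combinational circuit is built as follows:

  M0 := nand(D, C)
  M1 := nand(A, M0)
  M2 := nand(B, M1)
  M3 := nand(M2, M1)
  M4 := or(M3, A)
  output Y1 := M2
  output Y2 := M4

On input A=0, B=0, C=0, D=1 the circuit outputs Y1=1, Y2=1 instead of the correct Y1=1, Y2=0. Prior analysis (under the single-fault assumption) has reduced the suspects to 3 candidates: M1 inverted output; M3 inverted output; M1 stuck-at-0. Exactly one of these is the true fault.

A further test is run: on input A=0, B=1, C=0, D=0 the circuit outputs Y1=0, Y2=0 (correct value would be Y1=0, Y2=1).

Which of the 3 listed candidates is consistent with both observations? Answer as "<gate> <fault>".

M3 inverted output

Evaluate each candidate on input A=0, B=1, C=0, D=0:
  M1 inverted output: M0=1, M1=0 [inverted output], M2=1, M3=1, M4=1 → Y1=1, Y2=1 — eliminated
  M3 inverted output: M0=1, M1=1, M2=0, M3=0 [inverted output], M4=0 → Y1=0, Y2=0 — matches
  M1 stuck-at-0: M0=1, M1=0 [stuck-at-0], M2=1, M3=1, M4=1 → Y1=1, Y2=1 — eliminated
Only M3 inverted output reproduces the observed Y1=0, Y2=0.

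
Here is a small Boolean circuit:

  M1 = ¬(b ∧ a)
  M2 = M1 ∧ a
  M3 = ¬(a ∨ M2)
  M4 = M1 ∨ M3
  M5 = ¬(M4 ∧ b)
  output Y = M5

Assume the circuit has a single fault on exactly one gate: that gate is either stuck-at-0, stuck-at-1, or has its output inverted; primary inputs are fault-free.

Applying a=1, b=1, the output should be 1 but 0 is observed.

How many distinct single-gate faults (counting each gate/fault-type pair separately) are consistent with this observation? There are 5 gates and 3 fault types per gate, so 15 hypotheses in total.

Fault-free: M1=0, M2=0, M3=0, M4=0, M5=1 → 1. Observed 0.
  M1: stuck-at-1, inverted output ✓; others ✗
  M2: none of the 3 fault types match ✗
  M3: stuck-at-1, inverted output ✓; others ✗
  M4: stuck-at-1, inverted output ✓; others ✗
  M5: stuck-at-0, inverted output ✓; others ✗
Consistent faults: {M1 stuck-at-1, M1 inverted output, M3 stuck-at-1, M3 inverted output, M4 stuck-at-1, M4 inverted output, M5 stuck-at-0, M5 inverted output} — 8 in all.

8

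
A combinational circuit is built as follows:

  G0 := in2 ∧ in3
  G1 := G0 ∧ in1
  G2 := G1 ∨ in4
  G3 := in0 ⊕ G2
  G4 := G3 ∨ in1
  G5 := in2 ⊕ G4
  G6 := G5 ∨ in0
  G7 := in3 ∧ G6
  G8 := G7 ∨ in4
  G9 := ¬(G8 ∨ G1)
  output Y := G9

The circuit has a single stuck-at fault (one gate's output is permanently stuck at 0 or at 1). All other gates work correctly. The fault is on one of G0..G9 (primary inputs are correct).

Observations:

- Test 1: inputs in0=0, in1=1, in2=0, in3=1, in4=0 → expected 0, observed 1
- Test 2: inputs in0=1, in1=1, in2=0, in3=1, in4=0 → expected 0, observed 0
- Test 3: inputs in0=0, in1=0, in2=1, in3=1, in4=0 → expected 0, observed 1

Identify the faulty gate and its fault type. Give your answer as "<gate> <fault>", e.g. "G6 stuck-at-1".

G5 stuck-at-0

Fault-free values for test 1 (in0=0, in1=1, in2=0, in3=1, in4=0): G0=0, G1=0, G2=0, G3=0, G4=1, G5=1, G6=1, G7=1, G8=1, G9=0, giving Y=0. Observed 1.
Test 1: faults giving observed 1 are {G4 stuck-at-0, G5 stuck-at-0, G6 stuck-at-0, G7 stuck-at-0, G8 stuck-at-0, G9 stuck-at-1}.
Test 2 (in0=1, in1=1, in2=0, in3=1, in4=0): fault-free G0=0, G1=0, G2=0, G3=1, G4=1, G5=1, G6=1, G7=1, G8=1, G9=0 → 0; observed 0. Eliminates G6 stuck-at-0, G7 stuck-at-0, G8 stuck-at-0, G9 stuck-at-1.
Test 3 (in0=0, in1=0, in2=1, in3=1, in4=0): fault-free G0=1, G1=0, G2=0, G3=0, G4=0, G5=1, G6=1, G7=1, G8=1, G9=0 → 0; observed 1. Eliminates G4 stuck-at-0.
Only G5 stuck-at-0 is consistent with every test.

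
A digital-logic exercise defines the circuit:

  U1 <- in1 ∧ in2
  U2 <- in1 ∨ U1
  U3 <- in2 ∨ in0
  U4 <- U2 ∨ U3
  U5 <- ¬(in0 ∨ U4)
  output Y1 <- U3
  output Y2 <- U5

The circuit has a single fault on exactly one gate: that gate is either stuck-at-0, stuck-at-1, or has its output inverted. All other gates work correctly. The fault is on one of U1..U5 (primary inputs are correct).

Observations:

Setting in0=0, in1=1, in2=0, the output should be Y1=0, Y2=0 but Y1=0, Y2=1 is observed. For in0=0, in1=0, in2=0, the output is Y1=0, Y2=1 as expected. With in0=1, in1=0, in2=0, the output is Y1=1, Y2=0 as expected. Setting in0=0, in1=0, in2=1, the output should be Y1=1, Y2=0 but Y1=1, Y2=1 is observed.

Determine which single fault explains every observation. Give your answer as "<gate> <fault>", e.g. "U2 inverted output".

Fault-free values for test 1 (in0=0, in1=1, in2=0): U1=0, U2=1, U3=0, U4=1, U5=0, giving Y1=0, Y2=0. Observed Y1=0, Y2=1.
Test 1: faults giving observed Y1=0, Y2=1 are {U2 stuck-at-0, U2 inverted output, U4 stuck-at-0, U4 inverted output, U5 stuck-at-1, U5 inverted output}.
Test 2 (in0=0, in1=0, in2=0): fault-free U1=0, U2=0, U3=0, U4=0, U5=1 → Y1=0, Y2=1; observed Y1=0, Y2=1. Eliminates U2 inverted output, U4 inverted output, U5 inverted output.
Test 3 (in0=1, in1=0, in2=0): fault-free U1=0, U2=0, U3=1, U4=1, U5=0 → Y1=1, Y2=0; observed Y1=1, Y2=0. Eliminates U5 stuck-at-1.
Test 4 (in0=0, in1=0, in2=1): fault-free U1=0, U2=0, U3=1, U4=1, U5=0 → Y1=1, Y2=0; observed Y1=1, Y2=1. Eliminates U2 stuck-at-0.
Only U4 stuck-at-0 is consistent with every test.

U4 stuck-at-0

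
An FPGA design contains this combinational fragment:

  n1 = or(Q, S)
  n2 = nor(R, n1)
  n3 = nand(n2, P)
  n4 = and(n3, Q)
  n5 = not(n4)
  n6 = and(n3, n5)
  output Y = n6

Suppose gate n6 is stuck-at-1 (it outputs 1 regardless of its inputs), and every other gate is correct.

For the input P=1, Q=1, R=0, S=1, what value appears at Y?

Propagate with n6 forced: n1=1, n2=0, n3=1, n4=1, n5=0, n6=1 [stuck-at-1].
So Y = 1. (Without the fault it would be 0.)

1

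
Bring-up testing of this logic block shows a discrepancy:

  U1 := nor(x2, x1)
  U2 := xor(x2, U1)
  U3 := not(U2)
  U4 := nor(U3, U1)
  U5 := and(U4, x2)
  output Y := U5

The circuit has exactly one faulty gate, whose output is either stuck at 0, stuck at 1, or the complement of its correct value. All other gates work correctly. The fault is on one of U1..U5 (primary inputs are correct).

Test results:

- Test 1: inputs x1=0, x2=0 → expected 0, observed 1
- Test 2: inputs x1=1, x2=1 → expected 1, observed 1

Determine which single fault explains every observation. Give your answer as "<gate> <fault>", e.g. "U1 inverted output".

Fault-free values for test 1 (x1=0, x2=0): U1=1, U2=1, U3=0, U4=0, U5=0, giving Y=0. Observed 1.
Test 1: faults giving observed 1 are {U5 stuck-at-1, U5 inverted output}.
Test 2 (x1=1, x2=1): fault-free U1=0, U2=1, U3=0, U4=1, U5=1 → 1; observed 1. Eliminates U5 inverted output.
Only U5 stuck-at-1 is consistent with every test.

U5 stuck-at-1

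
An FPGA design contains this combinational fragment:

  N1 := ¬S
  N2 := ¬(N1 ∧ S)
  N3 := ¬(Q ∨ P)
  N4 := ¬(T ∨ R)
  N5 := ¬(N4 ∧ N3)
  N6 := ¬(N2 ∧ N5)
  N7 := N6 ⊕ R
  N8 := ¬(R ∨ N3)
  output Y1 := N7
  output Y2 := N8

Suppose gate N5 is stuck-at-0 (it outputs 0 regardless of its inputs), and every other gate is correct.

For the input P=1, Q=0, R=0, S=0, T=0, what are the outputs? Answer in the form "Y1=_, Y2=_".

Propagate with N5 forced: N1=1, N2=1, N3=0, N4=1, N5=0 [stuck-at-0], N6=1, N7=1, N8=1.
So the outputs are Y1=1, Y2=1. (Without the fault they would be Y1=0, Y2=1.)

Y1=1, Y2=1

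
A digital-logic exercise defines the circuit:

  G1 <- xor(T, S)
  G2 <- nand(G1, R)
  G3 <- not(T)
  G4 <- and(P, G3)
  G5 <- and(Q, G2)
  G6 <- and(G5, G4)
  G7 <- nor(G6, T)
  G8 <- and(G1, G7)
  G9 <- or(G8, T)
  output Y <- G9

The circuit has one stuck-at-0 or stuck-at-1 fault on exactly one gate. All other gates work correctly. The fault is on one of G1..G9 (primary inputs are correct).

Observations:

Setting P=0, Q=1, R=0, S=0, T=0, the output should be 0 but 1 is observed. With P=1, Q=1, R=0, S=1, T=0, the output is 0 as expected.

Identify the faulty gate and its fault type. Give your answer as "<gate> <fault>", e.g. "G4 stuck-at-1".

Fault-free values for test 1 (P=0, Q=1, R=0, S=0, T=0): G1=0, G2=1, G3=1, G4=0, G5=1, G6=0, G7=1, G8=0, G9=0, giving Y=0. Observed 1.
Test 1: faults giving observed 1 are {G1 stuck-at-1, G8 stuck-at-1, G9 stuck-at-1}.
Test 2 (P=1, Q=1, R=0, S=1, T=0): fault-free G1=1, G2=1, G3=1, G4=1, G5=1, G6=1, G7=0, G8=0, G9=0 → 0; observed 0. Eliminates G8 stuck-at-1, G9 stuck-at-1.
Only G1 stuck-at-1 is consistent with every test.

G1 stuck-at-1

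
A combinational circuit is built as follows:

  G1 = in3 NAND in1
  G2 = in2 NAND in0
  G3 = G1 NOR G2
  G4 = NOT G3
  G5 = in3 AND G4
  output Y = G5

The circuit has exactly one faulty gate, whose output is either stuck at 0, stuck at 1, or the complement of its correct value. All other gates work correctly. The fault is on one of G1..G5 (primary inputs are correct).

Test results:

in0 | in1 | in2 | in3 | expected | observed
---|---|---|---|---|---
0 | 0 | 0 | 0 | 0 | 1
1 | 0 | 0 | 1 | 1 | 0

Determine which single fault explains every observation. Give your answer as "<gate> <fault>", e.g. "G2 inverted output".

Fault-free values for test 1 (in0=0, in1=0, in2=0, in3=0): G1=1, G2=1, G3=0, G4=1, G5=0, giving Y=0. Observed 1.
Test 1: faults giving observed 1 are {G5 stuck-at-1, G5 inverted output}.
Test 2 (in0=1, in1=0, in2=0, in3=1): fault-free G1=1, G2=1, G3=0, G4=1, G5=1 → 1; observed 0. Eliminates G5 stuck-at-1.
Only G5 inverted output is consistent with every test.

G5 inverted output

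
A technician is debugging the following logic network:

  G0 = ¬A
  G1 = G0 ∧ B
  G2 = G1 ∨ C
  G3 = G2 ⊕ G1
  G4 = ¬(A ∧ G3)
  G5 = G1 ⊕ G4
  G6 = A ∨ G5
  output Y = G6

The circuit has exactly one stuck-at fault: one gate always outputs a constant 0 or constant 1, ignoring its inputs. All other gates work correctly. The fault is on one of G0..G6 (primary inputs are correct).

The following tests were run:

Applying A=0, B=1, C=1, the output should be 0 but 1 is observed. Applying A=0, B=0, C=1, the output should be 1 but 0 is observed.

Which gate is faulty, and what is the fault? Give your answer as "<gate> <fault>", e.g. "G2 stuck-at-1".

Fault-free values for test 1 (A=0, B=1, C=1): G0=1, G1=1, G2=1, G3=0, G4=1, G5=0, G6=0, giving Y=0. Observed 1.
Test 1: faults giving observed 1 are {G0 stuck-at-0, G1 stuck-at-0, G4 stuck-at-0, G5 stuck-at-1, G6 stuck-at-1}.
Test 2 (A=0, B=0, C=1): fault-free G0=1, G1=0, G2=1, G3=1, G4=1, G5=1, G6=1 → 1; observed 0. Eliminates G0 stuck-at-0, G1 stuck-at-0, G5 stuck-at-1, G6 stuck-at-1.
Only G4 stuck-at-0 is consistent with every test.

G4 stuck-at-0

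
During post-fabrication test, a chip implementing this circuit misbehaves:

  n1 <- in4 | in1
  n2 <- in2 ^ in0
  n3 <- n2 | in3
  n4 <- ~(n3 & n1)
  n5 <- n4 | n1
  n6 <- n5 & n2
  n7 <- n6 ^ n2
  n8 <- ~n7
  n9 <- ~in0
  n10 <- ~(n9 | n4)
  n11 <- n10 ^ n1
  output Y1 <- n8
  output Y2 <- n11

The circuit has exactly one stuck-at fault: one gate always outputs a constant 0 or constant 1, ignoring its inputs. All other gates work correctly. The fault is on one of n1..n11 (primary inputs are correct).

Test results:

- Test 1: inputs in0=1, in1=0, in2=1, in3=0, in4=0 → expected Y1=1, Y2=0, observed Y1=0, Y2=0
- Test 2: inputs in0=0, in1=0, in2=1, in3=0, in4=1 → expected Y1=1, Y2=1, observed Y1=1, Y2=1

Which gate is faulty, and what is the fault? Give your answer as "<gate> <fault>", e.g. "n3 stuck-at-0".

Fault-free values for test 1 (in0=1, in1=0, in2=1, in3=0, in4=0): n1=0, n2=0, n3=0, n4=1, n5=1, n6=0, n7=0, n8=1, n9=0, n10=0, n11=0, giving Y1=1, Y2=0. Observed Y1=0, Y2=0.
Test 1: faults giving observed Y1=0, Y2=0 are {n6 stuck-at-1, n7 stuck-at-1, n8 stuck-at-0}.
Test 2 (in0=0, in1=0, in2=1, in3=0, in4=1): fault-free n1=1, n2=1, n3=1, n4=0, n5=1, n6=1, n7=0, n8=1, n9=1, n10=0, n11=1 → Y1=1, Y2=1; observed Y1=1, Y2=1. Eliminates n7 stuck-at-1, n8 stuck-at-0.
Only n6 stuck-at-1 is consistent with every test.

n6 stuck-at-1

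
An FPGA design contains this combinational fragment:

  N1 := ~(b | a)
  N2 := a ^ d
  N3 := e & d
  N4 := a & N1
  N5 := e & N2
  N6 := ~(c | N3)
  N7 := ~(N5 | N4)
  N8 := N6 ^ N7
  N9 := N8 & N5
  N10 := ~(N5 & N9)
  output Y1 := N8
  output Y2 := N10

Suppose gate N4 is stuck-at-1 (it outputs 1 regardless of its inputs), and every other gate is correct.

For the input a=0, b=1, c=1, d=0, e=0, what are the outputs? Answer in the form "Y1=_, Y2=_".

Y1=0, Y2=1

Propagate with N4 forced: N1=0, N2=0, N3=0, N4=1 [stuck-at-1], N5=0, N6=0, N7=0, N8=0, N9=0, N10=1.
So the outputs are Y1=0, Y2=1. (Without the fault they would be Y1=1, Y2=1.)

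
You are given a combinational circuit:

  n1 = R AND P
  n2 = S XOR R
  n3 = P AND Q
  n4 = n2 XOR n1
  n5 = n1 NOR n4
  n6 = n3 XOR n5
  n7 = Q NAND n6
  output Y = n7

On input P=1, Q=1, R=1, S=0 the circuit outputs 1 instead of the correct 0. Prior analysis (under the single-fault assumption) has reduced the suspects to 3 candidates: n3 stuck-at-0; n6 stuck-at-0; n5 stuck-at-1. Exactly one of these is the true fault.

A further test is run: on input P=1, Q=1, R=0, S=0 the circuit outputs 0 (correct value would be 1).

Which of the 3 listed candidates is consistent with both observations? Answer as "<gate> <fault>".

n3 stuck-at-0

Evaluate each candidate on input P=1, Q=1, R=0, S=0:
  n3 stuck-at-0: n1=0, n2=0, n3=0 [stuck-at-0], n4=0, n5=1, n6=1, n7=0 → 0 — matches
  n6 stuck-at-0: n1=0, n2=0, n3=1, n4=0, n5=1, n6=0 [stuck-at-0], n7=1 → 1 — eliminated
  n5 stuck-at-1: n1=0, n2=0, n3=1, n4=0, n5=1 [stuck-at-1], n6=0, n7=1 → 1 — eliminated
Only n3 stuck-at-0 reproduces the observed 0.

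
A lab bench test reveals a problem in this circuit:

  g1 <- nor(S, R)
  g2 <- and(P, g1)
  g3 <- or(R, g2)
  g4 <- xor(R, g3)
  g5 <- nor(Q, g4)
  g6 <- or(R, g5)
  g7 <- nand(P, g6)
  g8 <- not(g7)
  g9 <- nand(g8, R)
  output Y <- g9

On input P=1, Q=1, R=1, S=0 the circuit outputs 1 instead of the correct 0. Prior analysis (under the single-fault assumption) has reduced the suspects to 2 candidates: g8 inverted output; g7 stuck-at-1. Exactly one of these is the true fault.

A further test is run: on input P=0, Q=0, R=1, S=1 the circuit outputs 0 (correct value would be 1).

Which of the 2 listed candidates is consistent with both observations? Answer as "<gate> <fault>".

Evaluate each candidate on input P=0, Q=0, R=1, S=1:
  g8 inverted output: g1=0, g2=0, g3=1, g4=0, g5=1, g6=1, g7=1, g8=1 [inverted output], g9=0 → 0 — matches
  g7 stuck-at-1: g1=0, g2=0, g3=1, g4=0, g5=1, g6=1, g7=1 [stuck-at-1], g8=0, g9=1 → 1 — eliminated
Only g8 inverted output reproduces the observed 0.

g8 inverted output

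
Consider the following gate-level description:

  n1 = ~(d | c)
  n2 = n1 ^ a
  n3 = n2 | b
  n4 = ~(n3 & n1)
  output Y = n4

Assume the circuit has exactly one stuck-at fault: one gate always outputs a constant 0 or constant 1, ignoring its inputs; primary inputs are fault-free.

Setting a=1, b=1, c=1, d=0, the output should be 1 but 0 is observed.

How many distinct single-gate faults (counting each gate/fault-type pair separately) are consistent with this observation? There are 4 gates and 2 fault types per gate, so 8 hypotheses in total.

2

Fault-free: n1=0, n2=1, n3=1, n4=1 → 1. Observed 0.
  n1 stuck-at-0: output 1 ✗
  n1 stuck-at-1: output 0 ✓
  n2 stuck-at-0: output 1 ✗
  n2 stuck-at-1: output 1 ✗
  n3 stuck-at-0: output 1 ✗
  n3 stuck-at-1: output 1 ✗
  n4 stuck-at-0: output 0 ✓
  n4 stuck-at-1: output 1 ✗
Consistent faults: {n1 stuck-at-1, n4 stuck-at-0} — 2 in all.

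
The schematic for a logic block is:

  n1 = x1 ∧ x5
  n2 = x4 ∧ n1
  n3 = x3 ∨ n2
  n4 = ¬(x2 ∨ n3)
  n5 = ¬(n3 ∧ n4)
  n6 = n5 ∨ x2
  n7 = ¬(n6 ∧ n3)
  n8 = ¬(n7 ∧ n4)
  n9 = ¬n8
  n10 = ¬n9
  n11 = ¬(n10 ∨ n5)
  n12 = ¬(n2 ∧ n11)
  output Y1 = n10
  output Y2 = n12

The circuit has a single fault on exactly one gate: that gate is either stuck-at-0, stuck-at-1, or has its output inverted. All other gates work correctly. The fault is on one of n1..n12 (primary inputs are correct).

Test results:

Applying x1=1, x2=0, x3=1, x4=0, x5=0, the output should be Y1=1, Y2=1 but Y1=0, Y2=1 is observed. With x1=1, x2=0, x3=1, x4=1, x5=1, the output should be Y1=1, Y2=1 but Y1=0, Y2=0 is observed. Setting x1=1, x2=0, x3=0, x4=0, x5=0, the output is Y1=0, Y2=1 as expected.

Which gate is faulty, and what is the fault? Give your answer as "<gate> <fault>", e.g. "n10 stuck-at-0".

n4 stuck-at-1

Fault-free values for test 1 (x1=1, x2=0, x3=1, x4=0, x5=0): n1=0, n2=0, n3=1, n4=0, n5=1, n6=1, n7=0, n8=1, n9=0, n10=1, n11=0, n12=1, giving Y1=1, Y2=1. Observed Y1=0, Y2=1.
Test 1: faults giving observed Y1=0, Y2=1 are {n3 stuck-at-0, n3 inverted output, n4 stuck-at-1, n4 inverted output, n8 stuck-at-0, n8 inverted output, n9 stuck-at-1, n9 inverted output, n10 stuck-at-0, n10 inverted output}.
Test 2 (x1=1, x2=0, x3=1, x4=1, x5=1): fault-free n1=1, n2=1, n3=1, n4=0, n5=1, n6=1, n7=0, n8=1, n9=0, n10=1, n11=0, n12=1 → Y1=1, Y2=1; observed Y1=0, Y2=0. Eliminates n3 stuck-at-0, n3 inverted output, n8 stuck-at-0, n8 inverted output, n9 stuck-at-1, n9 inverted output, n10 stuck-at-0, n10 inverted output.
Test 3 (x1=1, x2=0, x3=0, x4=0, x5=0): fault-free n1=0, n2=0, n3=0, n4=1, n5=1, n6=1, n7=1, n8=0, n9=1, n10=0, n11=0, n12=1 → Y1=0, Y2=1; observed Y1=0, Y2=1. Eliminates n4 inverted output.
Only n4 stuck-at-1 is consistent with every test.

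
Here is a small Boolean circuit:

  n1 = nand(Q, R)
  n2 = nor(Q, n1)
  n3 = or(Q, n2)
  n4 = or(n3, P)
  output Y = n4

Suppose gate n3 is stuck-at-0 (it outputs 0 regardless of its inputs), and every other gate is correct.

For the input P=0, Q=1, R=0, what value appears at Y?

0

Propagate with n3 forced: n1=1, n2=0, n3=0 [stuck-at-0], n4=0.
So Y = 0. (Without the fault it would be 1.)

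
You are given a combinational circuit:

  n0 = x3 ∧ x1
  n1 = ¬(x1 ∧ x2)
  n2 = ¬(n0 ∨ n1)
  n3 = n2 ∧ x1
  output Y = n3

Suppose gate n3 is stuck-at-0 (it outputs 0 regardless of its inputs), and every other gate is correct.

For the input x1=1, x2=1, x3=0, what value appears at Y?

Propagate with n3 forced: n0=0, n1=0, n2=1, n3=0 [stuck-at-0].
So Y = 0. (Without the fault it would be 1.)

0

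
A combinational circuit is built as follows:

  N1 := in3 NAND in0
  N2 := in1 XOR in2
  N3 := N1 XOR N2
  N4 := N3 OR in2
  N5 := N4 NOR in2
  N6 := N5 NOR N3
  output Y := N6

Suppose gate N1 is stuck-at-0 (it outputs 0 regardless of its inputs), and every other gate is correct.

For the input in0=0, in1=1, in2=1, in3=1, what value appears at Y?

Propagate with N1 forced: N1=0 [stuck-at-0], N2=0, N3=0, N4=1, N5=0, N6=1.
So Y = 1. (Without the fault it would be 0.)

1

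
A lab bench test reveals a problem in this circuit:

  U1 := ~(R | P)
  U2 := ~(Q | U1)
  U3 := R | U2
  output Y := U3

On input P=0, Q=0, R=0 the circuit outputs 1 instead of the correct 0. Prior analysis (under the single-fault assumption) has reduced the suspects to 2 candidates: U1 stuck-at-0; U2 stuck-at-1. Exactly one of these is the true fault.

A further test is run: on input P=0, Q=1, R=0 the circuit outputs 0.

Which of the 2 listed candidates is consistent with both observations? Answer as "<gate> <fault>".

U1 stuck-at-0

Evaluate each candidate on input P=0, Q=1, R=0:
  U1 stuck-at-0: U1=0 [stuck-at-0], U2=0, U3=0 → 0 — matches
  U2 stuck-at-1: U1=1, U2=1 [stuck-at-1], U3=1 → 1 — eliminated
Only U1 stuck-at-0 reproduces the observed 0.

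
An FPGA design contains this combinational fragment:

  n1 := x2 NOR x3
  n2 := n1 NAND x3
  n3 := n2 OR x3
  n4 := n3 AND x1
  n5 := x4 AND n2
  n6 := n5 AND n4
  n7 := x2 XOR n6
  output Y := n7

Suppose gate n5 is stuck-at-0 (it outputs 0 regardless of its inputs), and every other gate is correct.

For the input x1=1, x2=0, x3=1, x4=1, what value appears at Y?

0

Propagate with n5 forced: n1=0, n2=1, n3=1, n4=1, n5=0 [stuck-at-0], n6=0, n7=0.
So Y = 0. (Without the fault it would be 1.)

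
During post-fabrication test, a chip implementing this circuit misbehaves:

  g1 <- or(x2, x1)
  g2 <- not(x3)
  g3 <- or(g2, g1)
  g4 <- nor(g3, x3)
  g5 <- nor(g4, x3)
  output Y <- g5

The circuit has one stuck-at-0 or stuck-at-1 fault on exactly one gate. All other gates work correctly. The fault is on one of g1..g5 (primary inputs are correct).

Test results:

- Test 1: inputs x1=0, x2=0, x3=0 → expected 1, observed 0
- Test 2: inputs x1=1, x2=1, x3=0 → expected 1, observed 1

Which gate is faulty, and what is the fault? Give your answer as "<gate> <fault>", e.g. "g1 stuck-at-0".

g2 stuck-at-0

Fault-free values for test 1 (x1=0, x2=0, x3=0): g1=0, g2=1, g3=1, g4=0, g5=1, giving Y=1. Observed 0.
Test 1: faults giving observed 0 are {g2 stuck-at-0, g3 stuck-at-0, g4 stuck-at-1, g5 stuck-at-0}.
Test 2 (x1=1, x2=1, x3=0): fault-free g1=1, g2=1, g3=1, g4=0, g5=1 → 1; observed 1. Eliminates g3 stuck-at-0, g4 stuck-at-1, g5 stuck-at-0.
Only g2 stuck-at-0 is consistent with every test.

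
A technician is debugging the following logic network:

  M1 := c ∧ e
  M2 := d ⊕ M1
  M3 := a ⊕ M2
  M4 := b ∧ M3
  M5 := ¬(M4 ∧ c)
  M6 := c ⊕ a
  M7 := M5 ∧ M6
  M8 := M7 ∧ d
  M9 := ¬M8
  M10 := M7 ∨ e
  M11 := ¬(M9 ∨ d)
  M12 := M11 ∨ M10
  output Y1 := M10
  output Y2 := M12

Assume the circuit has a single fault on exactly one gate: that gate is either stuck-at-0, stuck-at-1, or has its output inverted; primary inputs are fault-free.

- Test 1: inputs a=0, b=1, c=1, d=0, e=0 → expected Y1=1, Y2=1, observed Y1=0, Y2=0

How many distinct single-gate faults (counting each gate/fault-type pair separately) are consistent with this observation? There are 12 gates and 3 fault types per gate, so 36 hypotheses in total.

16

Fault-free: M1=0, M2=0, M3=0, M4=0, M5=1, M6=1, M7=1, M8=0, M9=1, M10=1, M11=0, M12=1 → Y1=1, Y2=1. Observed Y1=0, Y2=0.
  M1: stuck-at-1, inverted output ✓; others ✗
  M2: stuck-at-1, inverted output ✓; others ✗
  M3: stuck-at-1, inverted output ✓; others ✗
  M4: stuck-at-1, inverted output ✓; others ✗
  M5: stuck-at-0, inverted output ✓; others ✗
  M6: stuck-at-0, inverted output ✓; others ✗
  M7: stuck-at-0, inverted output ✓; others ✗
  M8: none of the 3 fault types match ✗
  M9: none of the 3 fault types match ✗
  M10: stuck-at-0, inverted output ✓; others ✗
  M11: none of the 3 fault types match ✗
  M12: none of the 3 fault types match ✗
Consistent faults: {M1 stuck-at-1, M1 inverted output, M2 stuck-at-1, M2 inverted output, M3 stuck-at-1, M3 inverted output, M4 stuck-at-1, M4 inverted output, M5 stuck-at-0, M5 inverted output, M6 stuck-at-0, M6 inverted output, M7 stuck-at-0, M7 inverted output, M10 stuck-at-0, M10 inverted output} — 16 in all.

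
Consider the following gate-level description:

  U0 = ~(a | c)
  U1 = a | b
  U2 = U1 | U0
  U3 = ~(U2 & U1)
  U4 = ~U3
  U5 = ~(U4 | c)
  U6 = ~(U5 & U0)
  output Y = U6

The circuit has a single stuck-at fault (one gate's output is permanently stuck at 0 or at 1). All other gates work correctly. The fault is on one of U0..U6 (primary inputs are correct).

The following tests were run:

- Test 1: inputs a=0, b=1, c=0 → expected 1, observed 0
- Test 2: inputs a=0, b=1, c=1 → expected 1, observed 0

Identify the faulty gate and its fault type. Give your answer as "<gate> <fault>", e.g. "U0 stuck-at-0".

Fault-free values for test 1 (a=0, b=1, c=0): U0=1, U1=1, U2=1, U3=0, U4=1, U5=0, U6=1, giving Y=1. Observed 0.
Test 1: faults giving observed 0 are {U1 stuck-at-0, U2 stuck-at-0, U3 stuck-at-1, U4 stuck-at-0, U5 stuck-at-1, U6 stuck-at-0}.
Test 2 (a=0, b=1, c=1): fault-free U0=0, U1=1, U2=1, U3=0, U4=1, U5=0, U6=1 → 1; observed 0. Eliminates U1 stuck-at-0, U2 stuck-at-0, U3 stuck-at-1, U4 stuck-at-0, U5 stuck-at-1.
Only U6 stuck-at-0 is consistent with every test.

U6 stuck-at-0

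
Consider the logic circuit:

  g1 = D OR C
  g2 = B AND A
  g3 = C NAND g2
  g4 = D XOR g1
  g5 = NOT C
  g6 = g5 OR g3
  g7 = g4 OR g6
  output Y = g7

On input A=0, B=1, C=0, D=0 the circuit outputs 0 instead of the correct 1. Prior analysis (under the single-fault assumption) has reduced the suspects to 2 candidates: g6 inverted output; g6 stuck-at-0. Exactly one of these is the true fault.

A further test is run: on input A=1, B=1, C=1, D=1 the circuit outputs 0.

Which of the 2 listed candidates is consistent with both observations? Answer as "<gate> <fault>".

g6 stuck-at-0

Evaluate each candidate on input A=1, B=1, C=1, D=1:
  g6 inverted output: g1=1, g2=1, g3=0, g4=0, g5=0, g6=1 [inverted output], g7=1 → 1 — eliminated
  g6 stuck-at-0: g1=1, g2=1, g3=0, g4=0, g5=0, g6=0 [stuck-at-0], g7=0 → 0 — matches
Only g6 stuck-at-0 reproduces the observed 0.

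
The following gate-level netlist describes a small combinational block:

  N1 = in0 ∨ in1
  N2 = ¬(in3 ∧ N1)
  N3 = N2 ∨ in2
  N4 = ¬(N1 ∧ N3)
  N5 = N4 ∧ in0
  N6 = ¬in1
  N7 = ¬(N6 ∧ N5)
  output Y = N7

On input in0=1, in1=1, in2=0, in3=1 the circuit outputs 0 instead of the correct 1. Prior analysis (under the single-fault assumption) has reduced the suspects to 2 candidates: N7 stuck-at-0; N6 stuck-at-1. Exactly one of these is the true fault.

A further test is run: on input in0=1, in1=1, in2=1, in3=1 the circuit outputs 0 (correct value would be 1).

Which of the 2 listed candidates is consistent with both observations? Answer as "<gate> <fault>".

N7 stuck-at-0

Evaluate each candidate on input in0=1, in1=1, in2=1, in3=1:
  N7 stuck-at-0: N1=1, N2=0, N3=1, N4=0, N5=0, N6=0, N7=0 [stuck-at-0] → 0 — matches
  N6 stuck-at-1: N1=1, N2=0, N3=1, N4=0, N5=0, N6=1 [stuck-at-1], N7=1 → 1 — eliminated
Only N7 stuck-at-0 reproduces the observed 0.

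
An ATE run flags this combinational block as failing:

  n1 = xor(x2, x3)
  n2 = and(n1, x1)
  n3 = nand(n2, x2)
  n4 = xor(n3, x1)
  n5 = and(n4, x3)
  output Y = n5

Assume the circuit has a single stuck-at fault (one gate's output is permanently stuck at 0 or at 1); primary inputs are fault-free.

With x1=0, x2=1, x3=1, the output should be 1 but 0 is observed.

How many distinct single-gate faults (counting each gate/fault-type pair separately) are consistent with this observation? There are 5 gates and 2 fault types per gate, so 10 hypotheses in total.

Fault-free: n1=0, n2=0, n3=1, n4=1, n5=1 → 1. Observed 0.
  n1 stuck-at-0: output 1 ✗
  n1 stuck-at-1: output 1 ✗
  n2 stuck-at-0: output 1 ✗
  n2 stuck-at-1: output 0 ✓
  n3 stuck-at-0: output 0 ✓
  n3 stuck-at-1: output 1 ✗
  n4 stuck-at-0: output 0 ✓
  n4 stuck-at-1: output 1 ✗
  n5 stuck-at-0: output 0 ✓
  n5 stuck-at-1: output 1 ✗
Consistent faults: {n2 stuck-at-1, n3 stuck-at-0, n4 stuck-at-0, n5 stuck-at-0} — 4 in all.

4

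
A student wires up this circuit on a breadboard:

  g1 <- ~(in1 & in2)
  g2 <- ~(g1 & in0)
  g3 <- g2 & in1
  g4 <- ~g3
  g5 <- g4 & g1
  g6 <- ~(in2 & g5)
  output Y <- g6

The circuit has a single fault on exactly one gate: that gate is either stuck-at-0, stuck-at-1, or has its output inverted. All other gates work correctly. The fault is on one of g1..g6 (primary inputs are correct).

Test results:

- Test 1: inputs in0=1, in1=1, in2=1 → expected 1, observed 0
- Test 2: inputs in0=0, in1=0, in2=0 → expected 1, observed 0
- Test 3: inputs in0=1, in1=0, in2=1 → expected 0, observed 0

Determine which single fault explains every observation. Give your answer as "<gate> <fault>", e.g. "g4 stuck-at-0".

g6 stuck-at-0

Fault-free values for test 1 (in0=1, in1=1, in2=1): g1=0, g2=1, g3=1, g4=0, g5=0, g6=1, giving Y=1. Observed 0.
Test 1: faults giving observed 0 are {g1 stuck-at-1, g1 inverted output, g5 stuck-at-1, g5 inverted output, g6 stuck-at-0, g6 inverted output}.
Test 2 (in0=0, in1=0, in2=0): fault-free g1=1, g2=1, g3=0, g4=1, g5=1, g6=1 → 1; observed 0. Eliminates g1 stuck-at-1, g1 inverted output, g5 stuck-at-1, g5 inverted output.
Test 3 (in0=1, in1=0, in2=1): fault-free g1=1, g2=0, g3=0, g4=1, g5=1, g6=0 → 0; observed 0. Eliminates g6 inverted output.
Only g6 stuck-at-0 is consistent with every test.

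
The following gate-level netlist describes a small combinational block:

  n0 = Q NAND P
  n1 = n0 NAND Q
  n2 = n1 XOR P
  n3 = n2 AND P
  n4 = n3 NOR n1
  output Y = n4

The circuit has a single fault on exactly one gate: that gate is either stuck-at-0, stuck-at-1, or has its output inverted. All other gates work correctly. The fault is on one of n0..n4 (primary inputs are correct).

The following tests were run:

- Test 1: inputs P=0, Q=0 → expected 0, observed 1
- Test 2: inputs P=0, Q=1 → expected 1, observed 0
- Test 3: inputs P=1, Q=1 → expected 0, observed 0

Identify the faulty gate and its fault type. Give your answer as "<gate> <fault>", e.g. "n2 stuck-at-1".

Fault-free values for test 1 (P=0, Q=0): n0=1, n1=1, n2=1, n3=0, n4=0, giving Y=0. Observed 1.
Test 1: faults giving observed 1 are {n1 stuck-at-0, n1 inverted output, n4 stuck-at-1, n4 inverted output}.
Test 2 (P=0, Q=1): fault-free n0=1, n1=0, n2=0, n3=0, n4=1 → 1; observed 0. Eliminates n1 stuck-at-0, n4 stuck-at-1.
Test 3 (P=1, Q=1): fault-free n0=0, n1=1, n2=0, n3=0, n4=0 → 0; observed 0. Eliminates n4 inverted output.
Only n1 inverted output is consistent with every test.

n1 inverted output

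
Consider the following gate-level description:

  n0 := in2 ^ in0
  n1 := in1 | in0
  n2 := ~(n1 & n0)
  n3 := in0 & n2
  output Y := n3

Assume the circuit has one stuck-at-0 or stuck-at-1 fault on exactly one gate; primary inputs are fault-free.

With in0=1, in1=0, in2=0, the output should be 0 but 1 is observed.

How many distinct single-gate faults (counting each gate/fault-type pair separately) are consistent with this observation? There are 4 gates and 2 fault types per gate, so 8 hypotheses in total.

Fault-free: n0=1, n1=1, n2=0, n3=0 → 0. Observed 1.
  n0 stuck-at-0: output 1 ✓
  n0 stuck-at-1: output 0 ✗
  n1 stuck-at-0: output 1 ✓
  n1 stuck-at-1: output 0 ✗
  n2 stuck-at-0: output 0 ✗
  n2 stuck-at-1: output 1 ✓
  n3 stuck-at-0: output 0 ✗
  n3 stuck-at-1: output 1 ✓
Consistent faults: {n0 stuck-at-0, n1 stuck-at-0, n2 stuck-at-1, n3 stuck-at-1} — 4 in all.

4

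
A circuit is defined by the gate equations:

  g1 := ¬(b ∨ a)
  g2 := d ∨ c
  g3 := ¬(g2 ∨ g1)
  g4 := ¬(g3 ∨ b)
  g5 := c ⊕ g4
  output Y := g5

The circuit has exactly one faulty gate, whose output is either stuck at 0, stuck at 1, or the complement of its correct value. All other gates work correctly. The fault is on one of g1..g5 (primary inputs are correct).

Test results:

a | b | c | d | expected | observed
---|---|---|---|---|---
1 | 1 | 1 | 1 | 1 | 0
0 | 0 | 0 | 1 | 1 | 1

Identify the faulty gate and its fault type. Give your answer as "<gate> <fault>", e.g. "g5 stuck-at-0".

g4 stuck-at-1

Fault-free values for test 1 (a=1, b=1, c=1, d=1): g1=0, g2=1, g3=0, g4=0, g5=1, giving Y=1. Observed 0.
Test 1: faults giving observed 0 are {g4 stuck-at-1, g4 inverted output, g5 stuck-at-0, g5 inverted output}.
Test 2 (a=0, b=0, c=0, d=1): fault-free g1=1, g2=1, g3=0, g4=1, g5=1 → 1; observed 1. Eliminates g4 inverted output, g5 stuck-at-0, g5 inverted output.
Only g4 stuck-at-1 is consistent with every test.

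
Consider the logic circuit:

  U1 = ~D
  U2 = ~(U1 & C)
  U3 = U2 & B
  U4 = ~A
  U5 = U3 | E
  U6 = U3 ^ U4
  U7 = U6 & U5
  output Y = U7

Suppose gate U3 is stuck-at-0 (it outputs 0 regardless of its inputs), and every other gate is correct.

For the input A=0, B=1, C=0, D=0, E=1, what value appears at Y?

1

Propagate with U3 forced: U1=1, U2=1, U3=0 [stuck-at-0], U4=1, U5=1, U6=1, U7=1.
So Y = 1. (Without the fault it would be 0.)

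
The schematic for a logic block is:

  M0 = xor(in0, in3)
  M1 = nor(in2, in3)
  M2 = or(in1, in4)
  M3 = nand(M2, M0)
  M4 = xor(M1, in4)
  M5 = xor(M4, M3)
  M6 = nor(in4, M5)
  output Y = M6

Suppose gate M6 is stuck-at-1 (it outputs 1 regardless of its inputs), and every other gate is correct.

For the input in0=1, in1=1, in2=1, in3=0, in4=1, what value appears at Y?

Propagate with M6 forced: M0=1, M1=0, M2=1, M3=0, M4=1, M5=1, M6=1 [stuck-at-1].
So Y = 1. (Without the fault it would be 0.)

1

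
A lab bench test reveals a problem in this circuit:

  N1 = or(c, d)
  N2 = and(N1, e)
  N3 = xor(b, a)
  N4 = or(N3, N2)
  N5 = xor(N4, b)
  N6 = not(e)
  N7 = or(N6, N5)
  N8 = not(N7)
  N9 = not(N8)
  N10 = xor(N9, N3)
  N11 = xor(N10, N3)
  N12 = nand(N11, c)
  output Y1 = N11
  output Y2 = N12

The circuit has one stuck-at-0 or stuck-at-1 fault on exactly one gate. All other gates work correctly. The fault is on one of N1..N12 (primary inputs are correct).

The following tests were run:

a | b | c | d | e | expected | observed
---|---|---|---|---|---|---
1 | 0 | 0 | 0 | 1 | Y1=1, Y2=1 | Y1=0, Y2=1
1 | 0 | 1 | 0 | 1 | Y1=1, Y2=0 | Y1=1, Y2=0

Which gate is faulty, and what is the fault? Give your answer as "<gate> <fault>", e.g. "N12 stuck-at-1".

Fault-free values for test 1 (a=1, b=0, c=0, d=0, e=1): N1=0, N2=0, N3=1, N4=1, N5=1, N6=0, N7=1, N8=0, N9=1, N10=0, N11=1, N12=1, giving Y1=1, Y2=1. Observed Y1=0, Y2=1.
Test 1: faults giving observed Y1=0, Y2=1 are {N3 stuck-at-0, N4 stuck-at-0, N5 stuck-at-0, N7 stuck-at-0, N8 stuck-at-1, N9 stuck-at-0, N10 stuck-at-1, N11 stuck-at-0}.
Test 2 (a=1, b=0, c=1, d=0, e=1): fault-free N1=1, N2=1, N3=1, N4=1, N5=1, N6=0, N7=1, N8=0, N9=1, N10=0, N11=1, N12=0 → Y1=1, Y2=0; observed Y1=1, Y2=0. Eliminates N4 stuck-at-0, N5 stuck-at-0, N7 stuck-at-0, N8 stuck-at-1, N9 stuck-at-0, N10 stuck-at-1, N11 stuck-at-0.
Only N3 stuck-at-0 is consistent with every test.

N3 stuck-at-0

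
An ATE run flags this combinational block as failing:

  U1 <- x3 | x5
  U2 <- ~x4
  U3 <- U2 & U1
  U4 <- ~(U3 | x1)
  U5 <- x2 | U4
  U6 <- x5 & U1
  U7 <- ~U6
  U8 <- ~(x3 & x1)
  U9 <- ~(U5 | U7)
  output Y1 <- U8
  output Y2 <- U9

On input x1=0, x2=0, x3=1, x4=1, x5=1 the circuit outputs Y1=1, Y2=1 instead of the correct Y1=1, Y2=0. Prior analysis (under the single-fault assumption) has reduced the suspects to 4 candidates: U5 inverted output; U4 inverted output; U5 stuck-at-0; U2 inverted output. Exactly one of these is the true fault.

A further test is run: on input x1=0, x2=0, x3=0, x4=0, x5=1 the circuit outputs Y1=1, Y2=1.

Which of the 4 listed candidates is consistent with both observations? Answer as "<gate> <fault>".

U5 stuck-at-0

Evaluate each candidate on input x1=0, x2=0, x3=0, x4=0, x5=1:
  U5 inverted output: U1=1, U2=1, U3=1, U4=0, U5=1 [inverted output], U6=1, U7=0, U8=1, U9=0 → Y1=1, Y2=0 — eliminated
  U4 inverted output: U1=1, U2=1, U3=1, U4=1 [inverted output], U5=1, U6=1, U7=0, U8=1, U9=0 → Y1=1, Y2=0 — eliminated
  U5 stuck-at-0: U1=1, U2=1, U3=1, U4=0, U5=0 [stuck-at-0], U6=1, U7=0, U8=1, U9=1 → Y1=1, Y2=1 — matches
  U2 inverted output: U1=1, U2=0 [inverted output], U3=0, U4=1, U5=1, U6=1, U7=0, U8=1, U9=0 → Y1=1, Y2=0 — eliminated
Only U5 stuck-at-0 reproduces the observed Y1=1, Y2=1.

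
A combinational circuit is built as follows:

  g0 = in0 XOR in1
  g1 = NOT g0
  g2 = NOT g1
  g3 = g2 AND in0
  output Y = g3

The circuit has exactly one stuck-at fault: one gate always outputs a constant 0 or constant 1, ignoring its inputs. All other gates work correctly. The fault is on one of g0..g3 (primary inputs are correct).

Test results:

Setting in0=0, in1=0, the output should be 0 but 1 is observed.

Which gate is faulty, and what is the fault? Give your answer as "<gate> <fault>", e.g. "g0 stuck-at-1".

g3 stuck-at-1

Fault-free values for test 1 (in0=0, in1=0): g0=0, g1=1, g2=0, g3=0, giving Y=0. Observed 1.
Test 1: faults giving observed 1 are {g3 stuck-at-1}.
Only g3 stuck-at-1 is consistent with every test.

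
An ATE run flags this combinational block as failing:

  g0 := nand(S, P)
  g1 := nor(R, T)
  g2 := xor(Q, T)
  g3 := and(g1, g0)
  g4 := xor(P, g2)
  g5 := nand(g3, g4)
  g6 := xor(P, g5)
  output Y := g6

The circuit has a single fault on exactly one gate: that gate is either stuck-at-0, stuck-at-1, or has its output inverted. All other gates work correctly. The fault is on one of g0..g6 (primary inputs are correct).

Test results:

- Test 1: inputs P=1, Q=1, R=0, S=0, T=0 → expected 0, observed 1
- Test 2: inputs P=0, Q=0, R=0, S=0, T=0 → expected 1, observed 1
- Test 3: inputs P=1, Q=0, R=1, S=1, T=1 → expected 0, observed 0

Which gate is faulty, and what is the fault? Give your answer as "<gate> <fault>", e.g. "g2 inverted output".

g2 stuck-at-0

Fault-free values for test 1 (P=1, Q=1, R=0, S=0, T=0): g0=1, g1=1, g2=1, g3=1, g4=0, g5=1, g6=0, giving Y=0. Observed 1.
Test 1: faults giving observed 1 are {g2 stuck-at-0, g2 inverted output, g4 stuck-at-1, g4 inverted output, g5 stuck-at-0, g5 inverted output, g6 stuck-at-1, g6 inverted output}.
Test 2 (P=0, Q=0, R=0, S=0, T=0): fault-free g0=1, g1=1, g2=0, g3=1, g4=0, g5=1, g6=1 → 1; observed 1. Eliminates g2 inverted output, g4 stuck-at-1, g4 inverted output, g5 stuck-at-0, g5 inverted output, g6 inverted output.
Test 3 (P=1, Q=0, R=1, S=1, T=1): fault-free g0=0, g1=0, g2=1, g3=0, g4=0, g5=1, g6=0 → 0; observed 0. Eliminates g6 stuck-at-1.
Only g2 stuck-at-0 is consistent with every test.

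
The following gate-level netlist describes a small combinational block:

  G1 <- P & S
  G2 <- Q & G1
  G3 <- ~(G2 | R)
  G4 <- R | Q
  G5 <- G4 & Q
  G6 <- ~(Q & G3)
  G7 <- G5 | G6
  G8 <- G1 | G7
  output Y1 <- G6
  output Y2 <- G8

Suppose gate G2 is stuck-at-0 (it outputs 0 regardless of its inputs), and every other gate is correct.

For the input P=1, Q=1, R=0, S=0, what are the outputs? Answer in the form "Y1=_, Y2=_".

Propagate with G2 forced: G1=0, G2=0 [stuck-at-0], G3=1, G4=1, G5=1, G6=0, G7=1, G8=1.
So the outputs are Y1=0, Y2=1. (Same as the fault-free value — the fault is masked on this input.)

Y1=0, Y2=1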